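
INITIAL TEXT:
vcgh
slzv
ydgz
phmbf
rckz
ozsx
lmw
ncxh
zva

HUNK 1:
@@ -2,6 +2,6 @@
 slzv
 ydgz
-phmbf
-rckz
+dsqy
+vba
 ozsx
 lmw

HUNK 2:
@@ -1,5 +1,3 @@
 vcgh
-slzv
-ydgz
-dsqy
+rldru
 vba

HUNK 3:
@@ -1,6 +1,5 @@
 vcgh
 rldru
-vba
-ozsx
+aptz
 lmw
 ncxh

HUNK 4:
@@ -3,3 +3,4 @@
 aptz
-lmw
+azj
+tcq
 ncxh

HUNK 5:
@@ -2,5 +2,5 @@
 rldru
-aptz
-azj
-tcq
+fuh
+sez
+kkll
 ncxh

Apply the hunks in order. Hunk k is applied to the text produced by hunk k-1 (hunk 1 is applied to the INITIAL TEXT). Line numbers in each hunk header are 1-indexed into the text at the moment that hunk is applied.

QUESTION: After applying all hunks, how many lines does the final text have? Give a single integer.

Hunk 1: at line 2 remove [phmbf,rckz] add [dsqy,vba] -> 9 lines: vcgh slzv ydgz dsqy vba ozsx lmw ncxh zva
Hunk 2: at line 1 remove [slzv,ydgz,dsqy] add [rldru] -> 7 lines: vcgh rldru vba ozsx lmw ncxh zva
Hunk 3: at line 1 remove [vba,ozsx] add [aptz] -> 6 lines: vcgh rldru aptz lmw ncxh zva
Hunk 4: at line 3 remove [lmw] add [azj,tcq] -> 7 lines: vcgh rldru aptz azj tcq ncxh zva
Hunk 5: at line 2 remove [aptz,azj,tcq] add [fuh,sez,kkll] -> 7 lines: vcgh rldru fuh sez kkll ncxh zva
Final line count: 7

Answer: 7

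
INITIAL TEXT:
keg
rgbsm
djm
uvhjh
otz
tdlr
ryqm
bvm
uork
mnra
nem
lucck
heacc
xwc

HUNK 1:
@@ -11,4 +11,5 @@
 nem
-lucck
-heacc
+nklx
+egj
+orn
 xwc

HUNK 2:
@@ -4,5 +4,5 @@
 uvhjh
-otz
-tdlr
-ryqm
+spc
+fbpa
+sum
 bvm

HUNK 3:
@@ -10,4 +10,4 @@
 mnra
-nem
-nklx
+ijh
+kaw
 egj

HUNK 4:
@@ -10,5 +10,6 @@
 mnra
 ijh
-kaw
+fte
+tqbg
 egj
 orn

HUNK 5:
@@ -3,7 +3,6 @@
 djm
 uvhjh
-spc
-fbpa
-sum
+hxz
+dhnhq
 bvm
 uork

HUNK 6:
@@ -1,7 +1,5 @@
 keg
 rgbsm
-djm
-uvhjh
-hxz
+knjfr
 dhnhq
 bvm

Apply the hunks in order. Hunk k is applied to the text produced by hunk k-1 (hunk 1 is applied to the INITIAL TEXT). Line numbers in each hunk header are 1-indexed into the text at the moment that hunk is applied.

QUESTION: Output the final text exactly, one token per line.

Answer: keg
rgbsm
knjfr
dhnhq
bvm
uork
mnra
ijh
fte
tqbg
egj
orn
xwc

Derivation:
Hunk 1: at line 11 remove [lucck,heacc] add [nklx,egj,orn] -> 15 lines: keg rgbsm djm uvhjh otz tdlr ryqm bvm uork mnra nem nklx egj orn xwc
Hunk 2: at line 4 remove [otz,tdlr,ryqm] add [spc,fbpa,sum] -> 15 lines: keg rgbsm djm uvhjh spc fbpa sum bvm uork mnra nem nklx egj orn xwc
Hunk 3: at line 10 remove [nem,nklx] add [ijh,kaw] -> 15 lines: keg rgbsm djm uvhjh spc fbpa sum bvm uork mnra ijh kaw egj orn xwc
Hunk 4: at line 10 remove [kaw] add [fte,tqbg] -> 16 lines: keg rgbsm djm uvhjh spc fbpa sum bvm uork mnra ijh fte tqbg egj orn xwc
Hunk 5: at line 3 remove [spc,fbpa,sum] add [hxz,dhnhq] -> 15 lines: keg rgbsm djm uvhjh hxz dhnhq bvm uork mnra ijh fte tqbg egj orn xwc
Hunk 6: at line 1 remove [djm,uvhjh,hxz] add [knjfr] -> 13 lines: keg rgbsm knjfr dhnhq bvm uork mnra ijh fte tqbg egj orn xwc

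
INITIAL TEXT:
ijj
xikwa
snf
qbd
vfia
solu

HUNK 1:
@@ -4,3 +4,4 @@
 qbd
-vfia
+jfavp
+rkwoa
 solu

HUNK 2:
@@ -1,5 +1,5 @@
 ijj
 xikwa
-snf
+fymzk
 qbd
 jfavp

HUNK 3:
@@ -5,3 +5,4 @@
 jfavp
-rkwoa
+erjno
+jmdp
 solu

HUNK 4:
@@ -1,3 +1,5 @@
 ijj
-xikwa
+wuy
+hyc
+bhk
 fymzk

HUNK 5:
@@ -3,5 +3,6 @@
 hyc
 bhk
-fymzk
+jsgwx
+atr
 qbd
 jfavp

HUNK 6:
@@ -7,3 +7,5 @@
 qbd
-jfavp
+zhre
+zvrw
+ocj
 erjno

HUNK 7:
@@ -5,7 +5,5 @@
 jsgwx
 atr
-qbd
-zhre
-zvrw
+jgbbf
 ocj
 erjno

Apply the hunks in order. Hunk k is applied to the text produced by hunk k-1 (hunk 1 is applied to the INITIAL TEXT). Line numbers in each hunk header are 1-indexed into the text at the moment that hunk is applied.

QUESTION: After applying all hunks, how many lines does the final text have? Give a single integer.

Answer: 11

Derivation:
Hunk 1: at line 4 remove [vfia] add [jfavp,rkwoa] -> 7 lines: ijj xikwa snf qbd jfavp rkwoa solu
Hunk 2: at line 1 remove [snf] add [fymzk] -> 7 lines: ijj xikwa fymzk qbd jfavp rkwoa solu
Hunk 3: at line 5 remove [rkwoa] add [erjno,jmdp] -> 8 lines: ijj xikwa fymzk qbd jfavp erjno jmdp solu
Hunk 4: at line 1 remove [xikwa] add [wuy,hyc,bhk] -> 10 lines: ijj wuy hyc bhk fymzk qbd jfavp erjno jmdp solu
Hunk 5: at line 3 remove [fymzk] add [jsgwx,atr] -> 11 lines: ijj wuy hyc bhk jsgwx atr qbd jfavp erjno jmdp solu
Hunk 6: at line 7 remove [jfavp] add [zhre,zvrw,ocj] -> 13 lines: ijj wuy hyc bhk jsgwx atr qbd zhre zvrw ocj erjno jmdp solu
Hunk 7: at line 5 remove [qbd,zhre,zvrw] add [jgbbf] -> 11 lines: ijj wuy hyc bhk jsgwx atr jgbbf ocj erjno jmdp solu
Final line count: 11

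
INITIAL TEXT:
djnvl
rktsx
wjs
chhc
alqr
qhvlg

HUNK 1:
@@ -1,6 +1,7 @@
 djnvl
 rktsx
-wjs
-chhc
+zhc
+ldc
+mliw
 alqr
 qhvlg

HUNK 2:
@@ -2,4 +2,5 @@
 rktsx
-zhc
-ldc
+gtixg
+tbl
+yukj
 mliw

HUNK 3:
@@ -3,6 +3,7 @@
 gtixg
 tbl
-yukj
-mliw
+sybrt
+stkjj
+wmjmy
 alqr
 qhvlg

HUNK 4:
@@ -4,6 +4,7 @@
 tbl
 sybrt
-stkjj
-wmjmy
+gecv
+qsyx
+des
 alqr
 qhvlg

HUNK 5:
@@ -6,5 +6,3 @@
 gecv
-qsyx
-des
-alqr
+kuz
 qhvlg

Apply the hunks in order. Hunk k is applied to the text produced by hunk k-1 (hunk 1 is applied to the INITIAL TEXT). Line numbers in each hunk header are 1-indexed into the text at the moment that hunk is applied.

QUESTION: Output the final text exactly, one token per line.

Hunk 1: at line 1 remove [wjs,chhc] add [zhc,ldc,mliw] -> 7 lines: djnvl rktsx zhc ldc mliw alqr qhvlg
Hunk 2: at line 2 remove [zhc,ldc] add [gtixg,tbl,yukj] -> 8 lines: djnvl rktsx gtixg tbl yukj mliw alqr qhvlg
Hunk 3: at line 3 remove [yukj,mliw] add [sybrt,stkjj,wmjmy] -> 9 lines: djnvl rktsx gtixg tbl sybrt stkjj wmjmy alqr qhvlg
Hunk 4: at line 4 remove [stkjj,wmjmy] add [gecv,qsyx,des] -> 10 lines: djnvl rktsx gtixg tbl sybrt gecv qsyx des alqr qhvlg
Hunk 5: at line 6 remove [qsyx,des,alqr] add [kuz] -> 8 lines: djnvl rktsx gtixg tbl sybrt gecv kuz qhvlg

Answer: djnvl
rktsx
gtixg
tbl
sybrt
gecv
kuz
qhvlg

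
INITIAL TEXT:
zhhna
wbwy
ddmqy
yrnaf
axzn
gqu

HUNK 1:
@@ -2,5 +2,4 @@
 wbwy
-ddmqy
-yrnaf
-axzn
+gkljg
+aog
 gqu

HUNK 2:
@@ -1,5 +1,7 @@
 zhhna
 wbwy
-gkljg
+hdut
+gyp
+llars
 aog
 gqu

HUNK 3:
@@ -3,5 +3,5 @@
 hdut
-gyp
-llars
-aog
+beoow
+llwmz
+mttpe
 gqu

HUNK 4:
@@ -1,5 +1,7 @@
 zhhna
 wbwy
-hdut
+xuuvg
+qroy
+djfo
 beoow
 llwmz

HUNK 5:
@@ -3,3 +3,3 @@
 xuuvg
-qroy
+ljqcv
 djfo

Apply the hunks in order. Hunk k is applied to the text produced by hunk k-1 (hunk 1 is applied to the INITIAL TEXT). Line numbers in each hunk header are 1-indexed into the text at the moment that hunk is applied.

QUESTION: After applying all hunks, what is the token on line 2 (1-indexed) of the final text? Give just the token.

Answer: wbwy

Derivation:
Hunk 1: at line 2 remove [ddmqy,yrnaf,axzn] add [gkljg,aog] -> 5 lines: zhhna wbwy gkljg aog gqu
Hunk 2: at line 1 remove [gkljg] add [hdut,gyp,llars] -> 7 lines: zhhna wbwy hdut gyp llars aog gqu
Hunk 3: at line 3 remove [gyp,llars,aog] add [beoow,llwmz,mttpe] -> 7 lines: zhhna wbwy hdut beoow llwmz mttpe gqu
Hunk 4: at line 1 remove [hdut] add [xuuvg,qroy,djfo] -> 9 lines: zhhna wbwy xuuvg qroy djfo beoow llwmz mttpe gqu
Hunk 5: at line 3 remove [qroy] add [ljqcv] -> 9 lines: zhhna wbwy xuuvg ljqcv djfo beoow llwmz mttpe gqu
Final line 2: wbwy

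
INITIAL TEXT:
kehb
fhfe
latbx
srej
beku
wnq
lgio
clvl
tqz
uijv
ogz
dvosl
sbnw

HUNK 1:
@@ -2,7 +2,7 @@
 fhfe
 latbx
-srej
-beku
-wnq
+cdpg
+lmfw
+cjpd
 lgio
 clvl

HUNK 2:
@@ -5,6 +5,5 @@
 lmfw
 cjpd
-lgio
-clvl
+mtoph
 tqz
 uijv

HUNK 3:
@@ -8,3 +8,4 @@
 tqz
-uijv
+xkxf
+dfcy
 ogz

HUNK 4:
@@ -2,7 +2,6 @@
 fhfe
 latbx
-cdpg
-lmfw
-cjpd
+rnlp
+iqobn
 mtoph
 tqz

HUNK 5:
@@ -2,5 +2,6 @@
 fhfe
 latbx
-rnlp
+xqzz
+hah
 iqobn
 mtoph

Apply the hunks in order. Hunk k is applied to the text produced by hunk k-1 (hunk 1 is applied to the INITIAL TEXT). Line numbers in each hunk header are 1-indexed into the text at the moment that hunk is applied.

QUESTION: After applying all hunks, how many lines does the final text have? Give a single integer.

Hunk 1: at line 2 remove [srej,beku,wnq] add [cdpg,lmfw,cjpd] -> 13 lines: kehb fhfe latbx cdpg lmfw cjpd lgio clvl tqz uijv ogz dvosl sbnw
Hunk 2: at line 5 remove [lgio,clvl] add [mtoph] -> 12 lines: kehb fhfe latbx cdpg lmfw cjpd mtoph tqz uijv ogz dvosl sbnw
Hunk 3: at line 8 remove [uijv] add [xkxf,dfcy] -> 13 lines: kehb fhfe latbx cdpg lmfw cjpd mtoph tqz xkxf dfcy ogz dvosl sbnw
Hunk 4: at line 2 remove [cdpg,lmfw,cjpd] add [rnlp,iqobn] -> 12 lines: kehb fhfe latbx rnlp iqobn mtoph tqz xkxf dfcy ogz dvosl sbnw
Hunk 5: at line 2 remove [rnlp] add [xqzz,hah] -> 13 lines: kehb fhfe latbx xqzz hah iqobn mtoph tqz xkxf dfcy ogz dvosl sbnw
Final line count: 13

Answer: 13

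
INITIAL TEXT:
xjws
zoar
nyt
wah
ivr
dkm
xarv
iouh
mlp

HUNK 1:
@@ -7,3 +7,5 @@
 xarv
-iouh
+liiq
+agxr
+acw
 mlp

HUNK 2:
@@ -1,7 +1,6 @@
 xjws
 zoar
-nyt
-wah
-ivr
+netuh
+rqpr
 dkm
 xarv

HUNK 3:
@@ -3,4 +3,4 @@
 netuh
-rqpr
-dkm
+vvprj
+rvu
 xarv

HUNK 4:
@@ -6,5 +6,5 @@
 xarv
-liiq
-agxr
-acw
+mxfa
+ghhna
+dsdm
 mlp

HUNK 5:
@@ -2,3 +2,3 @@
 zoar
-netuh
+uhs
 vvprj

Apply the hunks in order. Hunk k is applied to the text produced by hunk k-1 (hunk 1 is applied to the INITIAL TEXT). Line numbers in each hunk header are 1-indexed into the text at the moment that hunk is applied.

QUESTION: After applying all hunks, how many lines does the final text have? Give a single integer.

Hunk 1: at line 7 remove [iouh] add [liiq,agxr,acw] -> 11 lines: xjws zoar nyt wah ivr dkm xarv liiq agxr acw mlp
Hunk 2: at line 1 remove [nyt,wah,ivr] add [netuh,rqpr] -> 10 lines: xjws zoar netuh rqpr dkm xarv liiq agxr acw mlp
Hunk 3: at line 3 remove [rqpr,dkm] add [vvprj,rvu] -> 10 lines: xjws zoar netuh vvprj rvu xarv liiq agxr acw mlp
Hunk 4: at line 6 remove [liiq,agxr,acw] add [mxfa,ghhna,dsdm] -> 10 lines: xjws zoar netuh vvprj rvu xarv mxfa ghhna dsdm mlp
Hunk 5: at line 2 remove [netuh] add [uhs] -> 10 lines: xjws zoar uhs vvprj rvu xarv mxfa ghhna dsdm mlp
Final line count: 10

Answer: 10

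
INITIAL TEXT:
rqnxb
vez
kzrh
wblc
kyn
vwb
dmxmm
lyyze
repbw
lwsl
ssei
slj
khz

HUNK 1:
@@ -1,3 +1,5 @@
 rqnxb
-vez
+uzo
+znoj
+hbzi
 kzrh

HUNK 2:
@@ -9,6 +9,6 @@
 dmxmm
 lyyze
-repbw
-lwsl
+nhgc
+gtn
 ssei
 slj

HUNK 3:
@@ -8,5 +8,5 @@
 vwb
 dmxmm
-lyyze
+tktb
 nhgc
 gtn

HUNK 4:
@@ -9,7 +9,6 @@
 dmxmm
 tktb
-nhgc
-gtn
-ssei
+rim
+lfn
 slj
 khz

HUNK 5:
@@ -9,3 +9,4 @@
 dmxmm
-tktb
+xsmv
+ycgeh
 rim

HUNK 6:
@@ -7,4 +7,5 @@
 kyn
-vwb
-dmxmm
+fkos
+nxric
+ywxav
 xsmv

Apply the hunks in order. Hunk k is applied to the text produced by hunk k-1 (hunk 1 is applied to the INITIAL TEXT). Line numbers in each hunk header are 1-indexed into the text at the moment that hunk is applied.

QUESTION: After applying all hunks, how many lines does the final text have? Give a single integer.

Answer: 16

Derivation:
Hunk 1: at line 1 remove [vez] add [uzo,znoj,hbzi] -> 15 lines: rqnxb uzo znoj hbzi kzrh wblc kyn vwb dmxmm lyyze repbw lwsl ssei slj khz
Hunk 2: at line 9 remove [repbw,lwsl] add [nhgc,gtn] -> 15 lines: rqnxb uzo znoj hbzi kzrh wblc kyn vwb dmxmm lyyze nhgc gtn ssei slj khz
Hunk 3: at line 8 remove [lyyze] add [tktb] -> 15 lines: rqnxb uzo znoj hbzi kzrh wblc kyn vwb dmxmm tktb nhgc gtn ssei slj khz
Hunk 4: at line 9 remove [nhgc,gtn,ssei] add [rim,lfn] -> 14 lines: rqnxb uzo znoj hbzi kzrh wblc kyn vwb dmxmm tktb rim lfn slj khz
Hunk 5: at line 9 remove [tktb] add [xsmv,ycgeh] -> 15 lines: rqnxb uzo znoj hbzi kzrh wblc kyn vwb dmxmm xsmv ycgeh rim lfn slj khz
Hunk 6: at line 7 remove [vwb,dmxmm] add [fkos,nxric,ywxav] -> 16 lines: rqnxb uzo znoj hbzi kzrh wblc kyn fkos nxric ywxav xsmv ycgeh rim lfn slj khz
Final line count: 16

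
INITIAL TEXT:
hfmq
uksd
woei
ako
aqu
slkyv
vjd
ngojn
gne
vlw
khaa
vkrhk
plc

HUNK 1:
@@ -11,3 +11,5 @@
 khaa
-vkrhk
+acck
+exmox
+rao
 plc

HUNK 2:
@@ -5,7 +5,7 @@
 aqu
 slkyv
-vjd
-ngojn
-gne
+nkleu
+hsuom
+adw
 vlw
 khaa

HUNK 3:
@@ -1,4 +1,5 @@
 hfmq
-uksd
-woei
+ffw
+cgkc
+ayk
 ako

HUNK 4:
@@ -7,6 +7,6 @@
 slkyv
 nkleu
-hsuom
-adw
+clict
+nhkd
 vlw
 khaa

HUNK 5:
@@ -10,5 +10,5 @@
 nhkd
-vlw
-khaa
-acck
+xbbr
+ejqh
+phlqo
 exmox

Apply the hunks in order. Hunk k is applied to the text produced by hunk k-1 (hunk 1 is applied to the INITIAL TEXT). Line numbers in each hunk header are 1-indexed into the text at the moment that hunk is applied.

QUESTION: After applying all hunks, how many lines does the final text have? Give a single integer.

Answer: 16

Derivation:
Hunk 1: at line 11 remove [vkrhk] add [acck,exmox,rao] -> 15 lines: hfmq uksd woei ako aqu slkyv vjd ngojn gne vlw khaa acck exmox rao plc
Hunk 2: at line 5 remove [vjd,ngojn,gne] add [nkleu,hsuom,adw] -> 15 lines: hfmq uksd woei ako aqu slkyv nkleu hsuom adw vlw khaa acck exmox rao plc
Hunk 3: at line 1 remove [uksd,woei] add [ffw,cgkc,ayk] -> 16 lines: hfmq ffw cgkc ayk ako aqu slkyv nkleu hsuom adw vlw khaa acck exmox rao plc
Hunk 4: at line 7 remove [hsuom,adw] add [clict,nhkd] -> 16 lines: hfmq ffw cgkc ayk ako aqu slkyv nkleu clict nhkd vlw khaa acck exmox rao plc
Hunk 5: at line 10 remove [vlw,khaa,acck] add [xbbr,ejqh,phlqo] -> 16 lines: hfmq ffw cgkc ayk ako aqu slkyv nkleu clict nhkd xbbr ejqh phlqo exmox rao plc
Final line count: 16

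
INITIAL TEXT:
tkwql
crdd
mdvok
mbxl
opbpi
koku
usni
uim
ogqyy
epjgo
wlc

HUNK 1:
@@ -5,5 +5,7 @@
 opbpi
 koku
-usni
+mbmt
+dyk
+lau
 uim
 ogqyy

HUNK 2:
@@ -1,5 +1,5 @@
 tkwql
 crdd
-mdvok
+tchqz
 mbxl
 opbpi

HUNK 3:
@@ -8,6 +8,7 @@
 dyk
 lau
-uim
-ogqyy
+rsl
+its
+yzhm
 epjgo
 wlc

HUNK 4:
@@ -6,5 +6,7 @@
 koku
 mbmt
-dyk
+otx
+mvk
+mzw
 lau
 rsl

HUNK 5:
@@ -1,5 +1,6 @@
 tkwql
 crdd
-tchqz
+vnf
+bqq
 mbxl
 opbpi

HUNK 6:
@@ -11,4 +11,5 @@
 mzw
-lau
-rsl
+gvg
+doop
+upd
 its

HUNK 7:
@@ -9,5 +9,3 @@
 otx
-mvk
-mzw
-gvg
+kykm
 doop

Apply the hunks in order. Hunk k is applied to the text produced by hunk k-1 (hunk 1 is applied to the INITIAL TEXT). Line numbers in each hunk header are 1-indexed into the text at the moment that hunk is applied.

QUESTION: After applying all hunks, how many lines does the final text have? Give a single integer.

Hunk 1: at line 5 remove [usni] add [mbmt,dyk,lau] -> 13 lines: tkwql crdd mdvok mbxl opbpi koku mbmt dyk lau uim ogqyy epjgo wlc
Hunk 2: at line 1 remove [mdvok] add [tchqz] -> 13 lines: tkwql crdd tchqz mbxl opbpi koku mbmt dyk lau uim ogqyy epjgo wlc
Hunk 3: at line 8 remove [uim,ogqyy] add [rsl,its,yzhm] -> 14 lines: tkwql crdd tchqz mbxl opbpi koku mbmt dyk lau rsl its yzhm epjgo wlc
Hunk 4: at line 6 remove [dyk] add [otx,mvk,mzw] -> 16 lines: tkwql crdd tchqz mbxl opbpi koku mbmt otx mvk mzw lau rsl its yzhm epjgo wlc
Hunk 5: at line 1 remove [tchqz] add [vnf,bqq] -> 17 lines: tkwql crdd vnf bqq mbxl opbpi koku mbmt otx mvk mzw lau rsl its yzhm epjgo wlc
Hunk 6: at line 11 remove [lau,rsl] add [gvg,doop,upd] -> 18 lines: tkwql crdd vnf bqq mbxl opbpi koku mbmt otx mvk mzw gvg doop upd its yzhm epjgo wlc
Hunk 7: at line 9 remove [mvk,mzw,gvg] add [kykm] -> 16 lines: tkwql crdd vnf bqq mbxl opbpi koku mbmt otx kykm doop upd its yzhm epjgo wlc
Final line count: 16

Answer: 16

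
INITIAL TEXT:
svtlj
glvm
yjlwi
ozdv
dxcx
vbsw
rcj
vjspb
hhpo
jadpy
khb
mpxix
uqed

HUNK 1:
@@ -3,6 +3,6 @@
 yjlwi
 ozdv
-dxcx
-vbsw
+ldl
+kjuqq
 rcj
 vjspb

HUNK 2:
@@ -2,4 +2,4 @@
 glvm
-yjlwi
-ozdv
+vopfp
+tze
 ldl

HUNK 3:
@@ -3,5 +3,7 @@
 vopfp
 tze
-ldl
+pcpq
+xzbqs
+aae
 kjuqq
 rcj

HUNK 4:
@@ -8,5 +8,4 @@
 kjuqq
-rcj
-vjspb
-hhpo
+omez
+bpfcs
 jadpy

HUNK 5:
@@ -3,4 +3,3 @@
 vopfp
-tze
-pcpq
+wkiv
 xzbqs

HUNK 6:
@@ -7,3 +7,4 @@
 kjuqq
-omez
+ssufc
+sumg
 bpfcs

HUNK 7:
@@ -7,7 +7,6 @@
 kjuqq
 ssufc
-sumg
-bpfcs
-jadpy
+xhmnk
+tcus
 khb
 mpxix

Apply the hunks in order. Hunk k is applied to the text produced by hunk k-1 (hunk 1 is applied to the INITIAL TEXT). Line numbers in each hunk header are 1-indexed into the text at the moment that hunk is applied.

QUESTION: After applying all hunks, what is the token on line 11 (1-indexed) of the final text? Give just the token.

Hunk 1: at line 3 remove [dxcx,vbsw] add [ldl,kjuqq] -> 13 lines: svtlj glvm yjlwi ozdv ldl kjuqq rcj vjspb hhpo jadpy khb mpxix uqed
Hunk 2: at line 2 remove [yjlwi,ozdv] add [vopfp,tze] -> 13 lines: svtlj glvm vopfp tze ldl kjuqq rcj vjspb hhpo jadpy khb mpxix uqed
Hunk 3: at line 3 remove [ldl] add [pcpq,xzbqs,aae] -> 15 lines: svtlj glvm vopfp tze pcpq xzbqs aae kjuqq rcj vjspb hhpo jadpy khb mpxix uqed
Hunk 4: at line 8 remove [rcj,vjspb,hhpo] add [omez,bpfcs] -> 14 lines: svtlj glvm vopfp tze pcpq xzbqs aae kjuqq omez bpfcs jadpy khb mpxix uqed
Hunk 5: at line 3 remove [tze,pcpq] add [wkiv] -> 13 lines: svtlj glvm vopfp wkiv xzbqs aae kjuqq omez bpfcs jadpy khb mpxix uqed
Hunk 6: at line 7 remove [omez] add [ssufc,sumg] -> 14 lines: svtlj glvm vopfp wkiv xzbqs aae kjuqq ssufc sumg bpfcs jadpy khb mpxix uqed
Hunk 7: at line 7 remove [sumg,bpfcs,jadpy] add [xhmnk,tcus] -> 13 lines: svtlj glvm vopfp wkiv xzbqs aae kjuqq ssufc xhmnk tcus khb mpxix uqed
Final line 11: khb

Answer: khb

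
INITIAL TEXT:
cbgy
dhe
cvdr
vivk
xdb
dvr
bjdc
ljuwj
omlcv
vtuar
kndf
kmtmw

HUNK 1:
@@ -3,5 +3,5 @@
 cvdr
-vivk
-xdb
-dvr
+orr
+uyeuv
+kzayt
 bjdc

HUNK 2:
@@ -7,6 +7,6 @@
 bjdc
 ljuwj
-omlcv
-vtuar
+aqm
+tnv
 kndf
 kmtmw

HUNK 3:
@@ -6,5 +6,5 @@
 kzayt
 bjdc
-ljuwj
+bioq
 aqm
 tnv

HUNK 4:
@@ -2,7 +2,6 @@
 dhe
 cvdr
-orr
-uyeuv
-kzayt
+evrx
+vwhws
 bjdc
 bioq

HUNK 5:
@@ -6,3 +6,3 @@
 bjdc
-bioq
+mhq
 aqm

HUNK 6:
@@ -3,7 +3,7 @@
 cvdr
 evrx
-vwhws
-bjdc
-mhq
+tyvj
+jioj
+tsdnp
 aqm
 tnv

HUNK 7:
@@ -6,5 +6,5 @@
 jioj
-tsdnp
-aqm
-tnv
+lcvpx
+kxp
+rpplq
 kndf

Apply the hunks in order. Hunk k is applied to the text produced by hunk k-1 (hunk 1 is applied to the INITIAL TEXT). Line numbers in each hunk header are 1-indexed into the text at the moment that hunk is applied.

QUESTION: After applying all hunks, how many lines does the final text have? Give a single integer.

Hunk 1: at line 3 remove [vivk,xdb,dvr] add [orr,uyeuv,kzayt] -> 12 lines: cbgy dhe cvdr orr uyeuv kzayt bjdc ljuwj omlcv vtuar kndf kmtmw
Hunk 2: at line 7 remove [omlcv,vtuar] add [aqm,tnv] -> 12 lines: cbgy dhe cvdr orr uyeuv kzayt bjdc ljuwj aqm tnv kndf kmtmw
Hunk 3: at line 6 remove [ljuwj] add [bioq] -> 12 lines: cbgy dhe cvdr orr uyeuv kzayt bjdc bioq aqm tnv kndf kmtmw
Hunk 4: at line 2 remove [orr,uyeuv,kzayt] add [evrx,vwhws] -> 11 lines: cbgy dhe cvdr evrx vwhws bjdc bioq aqm tnv kndf kmtmw
Hunk 5: at line 6 remove [bioq] add [mhq] -> 11 lines: cbgy dhe cvdr evrx vwhws bjdc mhq aqm tnv kndf kmtmw
Hunk 6: at line 3 remove [vwhws,bjdc,mhq] add [tyvj,jioj,tsdnp] -> 11 lines: cbgy dhe cvdr evrx tyvj jioj tsdnp aqm tnv kndf kmtmw
Hunk 7: at line 6 remove [tsdnp,aqm,tnv] add [lcvpx,kxp,rpplq] -> 11 lines: cbgy dhe cvdr evrx tyvj jioj lcvpx kxp rpplq kndf kmtmw
Final line count: 11

Answer: 11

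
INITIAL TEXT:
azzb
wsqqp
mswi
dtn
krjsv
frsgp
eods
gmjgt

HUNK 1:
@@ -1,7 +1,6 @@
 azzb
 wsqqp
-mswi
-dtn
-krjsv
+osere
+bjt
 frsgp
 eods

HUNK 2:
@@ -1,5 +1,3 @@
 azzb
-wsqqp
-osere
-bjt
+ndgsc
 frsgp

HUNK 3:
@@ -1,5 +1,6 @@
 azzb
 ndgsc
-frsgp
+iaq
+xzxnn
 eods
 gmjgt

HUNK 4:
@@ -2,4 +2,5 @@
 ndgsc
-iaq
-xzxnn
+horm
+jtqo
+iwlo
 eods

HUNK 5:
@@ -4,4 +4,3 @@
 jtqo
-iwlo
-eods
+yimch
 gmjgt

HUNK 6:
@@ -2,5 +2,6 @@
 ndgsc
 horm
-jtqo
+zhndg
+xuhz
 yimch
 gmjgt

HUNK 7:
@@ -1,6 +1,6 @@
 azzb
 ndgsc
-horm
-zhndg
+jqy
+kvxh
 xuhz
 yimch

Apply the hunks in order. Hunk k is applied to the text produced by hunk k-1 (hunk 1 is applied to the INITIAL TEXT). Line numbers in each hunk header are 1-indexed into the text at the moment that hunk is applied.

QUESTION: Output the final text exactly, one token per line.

Hunk 1: at line 1 remove [mswi,dtn,krjsv] add [osere,bjt] -> 7 lines: azzb wsqqp osere bjt frsgp eods gmjgt
Hunk 2: at line 1 remove [wsqqp,osere,bjt] add [ndgsc] -> 5 lines: azzb ndgsc frsgp eods gmjgt
Hunk 3: at line 1 remove [frsgp] add [iaq,xzxnn] -> 6 lines: azzb ndgsc iaq xzxnn eods gmjgt
Hunk 4: at line 2 remove [iaq,xzxnn] add [horm,jtqo,iwlo] -> 7 lines: azzb ndgsc horm jtqo iwlo eods gmjgt
Hunk 5: at line 4 remove [iwlo,eods] add [yimch] -> 6 lines: azzb ndgsc horm jtqo yimch gmjgt
Hunk 6: at line 2 remove [jtqo] add [zhndg,xuhz] -> 7 lines: azzb ndgsc horm zhndg xuhz yimch gmjgt
Hunk 7: at line 1 remove [horm,zhndg] add [jqy,kvxh] -> 7 lines: azzb ndgsc jqy kvxh xuhz yimch gmjgt

Answer: azzb
ndgsc
jqy
kvxh
xuhz
yimch
gmjgt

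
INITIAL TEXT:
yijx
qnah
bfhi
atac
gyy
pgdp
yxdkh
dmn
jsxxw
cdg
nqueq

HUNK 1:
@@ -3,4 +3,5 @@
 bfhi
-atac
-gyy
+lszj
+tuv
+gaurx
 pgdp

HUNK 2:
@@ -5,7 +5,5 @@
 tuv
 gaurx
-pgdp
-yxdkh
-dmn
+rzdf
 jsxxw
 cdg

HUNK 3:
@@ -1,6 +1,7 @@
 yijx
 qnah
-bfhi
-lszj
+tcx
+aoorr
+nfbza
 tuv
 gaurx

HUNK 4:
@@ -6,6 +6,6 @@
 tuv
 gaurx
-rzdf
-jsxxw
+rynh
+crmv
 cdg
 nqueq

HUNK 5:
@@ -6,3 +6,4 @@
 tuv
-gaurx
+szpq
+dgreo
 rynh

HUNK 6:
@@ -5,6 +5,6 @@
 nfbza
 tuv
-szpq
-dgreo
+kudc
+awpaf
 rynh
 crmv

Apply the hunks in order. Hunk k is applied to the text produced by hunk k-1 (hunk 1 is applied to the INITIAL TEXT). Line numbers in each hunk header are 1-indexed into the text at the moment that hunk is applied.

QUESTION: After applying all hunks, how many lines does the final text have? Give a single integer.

Hunk 1: at line 3 remove [atac,gyy] add [lszj,tuv,gaurx] -> 12 lines: yijx qnah bfhi lszj tuv gaurx pgdp yxdkh dmn jsxxw cdg nqueq
Hunk 2: at line 5 remove [pgdp,yxdkh,dmn] add [rzdf] -> 10 lines: yijx qnah bfhi lszj tuv gaurx rzdf jsxxw cdg nqueq
Hunk 3: at line 1 remove [bfhi,lszj] add [tcx,aoorr,nfbza] -> 11 lines: yijx qnah tcx aoorr nfbza tuv gaurx rzdf jsxxw cdg nqueq
Hunk 4: at line 6 remove [rzdf,jsxxw] add [rynh,crmv] -> 11 lines: yijx qnah tcx aoorr nfbza tuv gaurx rynh crmv cdg nqueq
Hunk 5: at line 6 remove [gaurx] add [szpq,dgreo] -> 12 lines: yijx qnah tcx aoorr nfbza tuv szpq dgreo rynh crmv cdg nqueq
Hunk 6: at line 5 remove [szpq,dgreo] add [kudc,awpaf] -> 12 lines: yijx qnah tcx aoorr nfbza tuv kudc awpaf rynh crmv cdg nqueq
Final line count: 12

Answer: 12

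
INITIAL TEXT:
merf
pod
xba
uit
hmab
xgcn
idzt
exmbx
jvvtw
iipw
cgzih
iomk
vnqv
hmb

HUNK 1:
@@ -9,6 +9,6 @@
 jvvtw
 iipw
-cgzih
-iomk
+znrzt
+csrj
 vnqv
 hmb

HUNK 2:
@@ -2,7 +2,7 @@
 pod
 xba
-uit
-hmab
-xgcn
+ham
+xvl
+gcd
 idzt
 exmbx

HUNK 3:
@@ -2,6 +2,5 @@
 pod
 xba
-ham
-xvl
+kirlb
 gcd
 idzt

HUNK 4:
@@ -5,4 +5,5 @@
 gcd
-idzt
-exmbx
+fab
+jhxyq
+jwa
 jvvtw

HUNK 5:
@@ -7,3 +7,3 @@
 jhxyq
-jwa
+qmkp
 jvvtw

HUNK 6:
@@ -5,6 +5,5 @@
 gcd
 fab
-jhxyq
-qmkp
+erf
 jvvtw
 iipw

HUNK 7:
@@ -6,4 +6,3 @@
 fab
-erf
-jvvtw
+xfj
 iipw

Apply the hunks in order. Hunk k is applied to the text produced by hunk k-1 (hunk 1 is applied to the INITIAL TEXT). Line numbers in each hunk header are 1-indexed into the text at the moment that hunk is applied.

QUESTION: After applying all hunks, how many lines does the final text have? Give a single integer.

Hunk 1: at line 9 remove [cgzih,iomk] add [znrzt,csrj] -> 14 lines: merf pod xba uit hmab xgcn idzt exmbx jvvtw iipw znrzt csrj vnqv hmb
Hunk 2: at line 2 remove [uit,hmab,xgcn] add [ham,xvl,gcd] -> 14 lines: merf pod xba ham xvl gcd idzt exmbx jvvtw iipw znrzt csrj vnqv hmb
Hunk 3: at line 2 remove [ham,xvl] add [kirlb] -> 13 lines: merf pod xba kirlb gcd idzt exmbx jvvtw iipw znrzt csrj vnqv hmb
Hunk 4: at line 5 remove [idzt,exmbx] add [fab,jhxyq,jwa] -> 14 lines: merf pod xba kirlb gcd fab jhxyq jwa jvvtw iipw znrzt csrj vnqv hmb
Hunk 5: at line 7 remove [jwa] add [qmkp] -> 14 lines: merf pod xba kirlb gcd fab jhxyq qmkp jvvtw iipw znrzt csrj vnqv hmb
Hunk 6: at line 5 remove [jhxyq,qmkp] add [erf] -> 13 lines: merf pod xba kirlb gcd fab erf jvvtw iipw znrzt csrj vnqv hmb
Hunk 7: at line 6 remove [erf,jvvtw] add [xfj] -> 12 lines: merf pod xba kirlb gcd fab xfj iipw znrzt csrj vnqv hmb
Final line count: 12

Answer: 12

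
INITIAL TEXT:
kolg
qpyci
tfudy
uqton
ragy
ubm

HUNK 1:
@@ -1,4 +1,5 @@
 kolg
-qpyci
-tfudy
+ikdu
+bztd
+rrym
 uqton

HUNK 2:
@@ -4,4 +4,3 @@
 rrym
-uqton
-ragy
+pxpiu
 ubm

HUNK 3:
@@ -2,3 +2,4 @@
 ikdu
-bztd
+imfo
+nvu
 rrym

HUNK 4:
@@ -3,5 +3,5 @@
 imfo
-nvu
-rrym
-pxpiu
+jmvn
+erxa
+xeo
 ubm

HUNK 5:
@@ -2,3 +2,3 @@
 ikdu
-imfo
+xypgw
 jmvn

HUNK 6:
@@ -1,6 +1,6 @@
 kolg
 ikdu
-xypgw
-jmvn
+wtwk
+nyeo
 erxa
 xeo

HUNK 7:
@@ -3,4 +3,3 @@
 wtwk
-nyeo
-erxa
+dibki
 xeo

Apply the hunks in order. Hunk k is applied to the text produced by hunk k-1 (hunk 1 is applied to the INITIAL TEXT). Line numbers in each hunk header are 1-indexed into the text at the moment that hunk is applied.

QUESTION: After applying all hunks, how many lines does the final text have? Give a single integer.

Hunk 1: at line 1 remove [qpyci,tfudy] add [ikdu,bztd,rrym] -> 7 lines: kolg ikdu bztd rrym uqton ragy ubm
Hunk 2: at line 4 remove [uqton,ragy] add [pxpiu] -> 6 lines: kolg ikdu bztd rrym pxpiu ubm
Hunk 3: at line 2 remove [bztd] add [imfo,nvu] -> 7 lines: kolg ikdu imfo nvu rrym pxpiu ubm
Hunk 4: at line 3 remove [nvu,rrym,pxpiu] add [jmvn,erxa,xeo] -> 7 lines: kolg ikdu imfo jmvn erxa xeo ubm
Hunk 5: at line 2 remove [imfo] add [xypgw] -> 7 lines: kolg ikdu xypgw jmvn erxa xeo ubm
Hunk 6: at line 1 remove [xypgw,jmvn] add [wtwk,nyeo] -> 7 lines: kolg ikdu wtwk nyeo erxa xeo ubm
Hunk 7: at line 3 remove [nyeo,erxa] add [dibki] -> 6 lines: kolg ikdu wtwk dibki xeo ubm
Final line count: 6

Answer: 6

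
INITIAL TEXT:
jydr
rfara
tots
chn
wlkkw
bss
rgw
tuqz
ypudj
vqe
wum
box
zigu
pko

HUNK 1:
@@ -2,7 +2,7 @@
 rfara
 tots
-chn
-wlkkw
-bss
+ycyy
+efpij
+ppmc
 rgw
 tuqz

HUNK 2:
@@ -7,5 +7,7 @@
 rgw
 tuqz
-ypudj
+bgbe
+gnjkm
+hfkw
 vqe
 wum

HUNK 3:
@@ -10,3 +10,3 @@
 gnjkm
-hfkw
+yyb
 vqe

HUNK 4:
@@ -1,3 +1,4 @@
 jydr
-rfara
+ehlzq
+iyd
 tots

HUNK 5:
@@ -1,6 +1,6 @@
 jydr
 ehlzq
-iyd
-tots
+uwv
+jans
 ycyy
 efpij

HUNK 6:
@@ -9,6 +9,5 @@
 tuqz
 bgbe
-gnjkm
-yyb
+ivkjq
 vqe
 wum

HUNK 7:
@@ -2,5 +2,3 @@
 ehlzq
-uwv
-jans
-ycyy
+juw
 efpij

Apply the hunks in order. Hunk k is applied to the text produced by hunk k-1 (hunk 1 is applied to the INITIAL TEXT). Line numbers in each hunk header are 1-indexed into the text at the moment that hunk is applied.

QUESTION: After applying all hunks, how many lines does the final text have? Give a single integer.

Answer: 14

Derivation:
Hunk 1: at line 2 remove [chn,wlkkw,bss] add [ycyy,efpij,ppmc] -> 14 lines: jydr rfara tots ycyy efpij ppmc rgw tuqz ypudj vqe wum box zigu pko
Hunk 2: at line 7 remove [ypudj] add [bgbe,gnjkm,hfkw] -> 16 lines: jydr rfara tots ycyy efpij ppmc rgw tuqz bgbe gnjkm hfkw vqe wum box zigu pko
Hunk 3: at line 10 remove [hfkw] add [yyb] -> 16 lines: jydr rfara tots ycyy efpij ppmc rgw tuqz bgbe gnjkm yyb vqe wum box zigu pko
Hunk 4: at line 1 remove [rfara] add [ehlzq,iyd] -> 17 lines: jydr ehlzq iyd tots ycyy efpij ppmc rgw tuqz bgbe gnjkm yyb vqe wum box zigu pko
Hunk 5: at line 1 remove [iyd,tots] add [uwv,jans] -> 17 lines: jydr ehlzq uwv jans ycyy efpij ppmc rgw tuqz bgbe gnjkm yyb vqe wum box zigu pko
Hunk 6: at line 9 remove [gnjkm,yyb] add [ivkjq] -> 16 lines: jydr ehlzq uwv jans ycyy efpij ppmc rgw tuqz bgbe ivkjq vqe wum box zigu pko
Hunk 7: at line 2 remove [uwv,jans,ycyy] add [juw] -> 14 lines: jydr ehlzq juw efpij ppmc rgw tuqz bgbe ivkjq vqe wum box zigu pko
Final line count: 14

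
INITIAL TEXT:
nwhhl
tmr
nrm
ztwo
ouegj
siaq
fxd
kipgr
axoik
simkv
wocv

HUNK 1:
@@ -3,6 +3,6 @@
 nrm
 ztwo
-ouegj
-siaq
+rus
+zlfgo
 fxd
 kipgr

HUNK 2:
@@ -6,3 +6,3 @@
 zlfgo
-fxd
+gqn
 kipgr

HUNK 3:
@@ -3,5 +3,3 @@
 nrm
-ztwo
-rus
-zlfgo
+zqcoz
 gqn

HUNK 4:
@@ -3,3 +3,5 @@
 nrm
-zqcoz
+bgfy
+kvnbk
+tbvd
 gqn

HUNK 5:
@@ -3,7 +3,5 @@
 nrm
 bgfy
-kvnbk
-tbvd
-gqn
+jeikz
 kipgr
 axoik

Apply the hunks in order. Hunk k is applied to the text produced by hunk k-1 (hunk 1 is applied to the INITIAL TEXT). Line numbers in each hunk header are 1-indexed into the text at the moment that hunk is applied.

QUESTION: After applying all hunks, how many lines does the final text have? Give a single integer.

Hunk 1: at line 3 remove [ouegj,siaq] add [rus,zlfgo] -> 11 lines: nwhhl tmr nrm ztwo rus zlfgo fxd kipgr axoik simkv wocv
Hunk 2: at line 6 remove [fxd] add [gqn] -> 11 lines: nwhhl tmr nrm ztwo rus zlfgo gqn kipgr axoik simkv wocv
Hunk 3: at line 3 remove [ztwo,rus,zlfgo] add [zqcoz] -> 9 lines: nwhhl tmr nrm zqcoz gqn kipgr axoik simkv wocv
Hunk 4: at line 3 remove [zqcoz] add [bgfy,kvnbk,tbvd] -> 11 lines: nwhhl tmr nrm bgfy kvnbk tbvd gqn kipgr axoik simkv wocv
Hunk 5: at line 3 remove [kvnbk,tbvd,gqn] add [jeikz] -> 9 lines: nwhhl tmr nrm bgfy jeikz kipgr axoik simkv wocv
Final line count: 9

Answer: 9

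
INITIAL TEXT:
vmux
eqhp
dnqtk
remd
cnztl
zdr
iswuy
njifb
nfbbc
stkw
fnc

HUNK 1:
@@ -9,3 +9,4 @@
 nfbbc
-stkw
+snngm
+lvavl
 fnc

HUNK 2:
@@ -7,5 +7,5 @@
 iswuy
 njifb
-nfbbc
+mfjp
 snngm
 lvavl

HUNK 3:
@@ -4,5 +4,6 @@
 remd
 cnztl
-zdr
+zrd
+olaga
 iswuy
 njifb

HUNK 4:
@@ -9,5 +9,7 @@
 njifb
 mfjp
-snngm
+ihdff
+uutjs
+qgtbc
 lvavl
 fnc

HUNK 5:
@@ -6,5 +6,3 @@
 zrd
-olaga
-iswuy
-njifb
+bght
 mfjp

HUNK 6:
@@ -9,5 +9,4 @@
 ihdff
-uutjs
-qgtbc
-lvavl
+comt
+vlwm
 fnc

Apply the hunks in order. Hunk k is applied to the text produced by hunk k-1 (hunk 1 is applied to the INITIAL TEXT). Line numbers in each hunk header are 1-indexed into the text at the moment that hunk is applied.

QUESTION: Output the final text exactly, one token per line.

Answer: vmux
eqhp
dnqtk
remd
cnztl
zrd
bght
mfjp
ihdff
comt
vlwm
fnc

Derivation:
Hunk 1: at line 9 remove [stkw] add [snngm,lvavl] -> 12 lines: vmux eqhp dnqtk remd cnztl zdr iswuy njifb nfbbc snngm lvavl fnc
Hunk 2: at line 7 remove [nfbbc] add [mfjp] -> 12 lines: vmux eqhp dnqtk remd cnztl zdr iswuy njifb mfjp snngm lvavl fnc
Hunk 3: at line 4 remove [zdr] add [zrd,olaga] -> 13 lines: vmux eqhp dnqtk remd cnztl zrd olaga iswuy njifb mfjp snngm lvavl fnc
Hunk 4: at line 9 remove [snngm] add [ihdff,uutjs,qgtbc] -> 15 lines: vmux eqhp dnqtk remd cnztl zrd olaga iswuy njifb mfjp ihdff uutjs qgtbc lvavl fnc
Hunk 5: at line 6 remove [olaga,iswuy,njifb] add [bght] -> 13 lines: vmux eqhp dnqtk remd cnztl zrd bght mfjp ihdff uutjs qgtbc lvavl fnc
Hunk 6: at line 9 remove [uutjs,qgtbc,lvavl] add [comt,vlwm] -> 12 lines: vmux eqhp dnqtk remd cnztl zrd bght mfjp ihdff comt vlwm fnc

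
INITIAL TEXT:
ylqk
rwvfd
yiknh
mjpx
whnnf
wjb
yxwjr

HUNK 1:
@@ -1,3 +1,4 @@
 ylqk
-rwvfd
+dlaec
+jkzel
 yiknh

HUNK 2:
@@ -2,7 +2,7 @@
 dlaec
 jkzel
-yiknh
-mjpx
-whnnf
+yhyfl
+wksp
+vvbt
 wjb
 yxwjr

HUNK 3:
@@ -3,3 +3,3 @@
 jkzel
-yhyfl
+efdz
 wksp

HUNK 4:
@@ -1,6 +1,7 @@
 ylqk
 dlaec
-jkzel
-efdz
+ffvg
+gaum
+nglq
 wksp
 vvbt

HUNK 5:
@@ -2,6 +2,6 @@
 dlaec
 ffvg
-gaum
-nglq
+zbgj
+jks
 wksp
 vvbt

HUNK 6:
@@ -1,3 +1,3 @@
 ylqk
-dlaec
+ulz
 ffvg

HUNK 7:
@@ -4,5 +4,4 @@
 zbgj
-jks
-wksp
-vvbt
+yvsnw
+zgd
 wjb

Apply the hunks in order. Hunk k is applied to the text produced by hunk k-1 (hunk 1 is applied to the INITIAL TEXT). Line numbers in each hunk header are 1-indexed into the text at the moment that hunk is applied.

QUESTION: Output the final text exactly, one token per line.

Answer: ylqk
ulz
ffvg
zbgj
yvsnw
zgd
wjb
yxwjr

Derivation:
Hunk 1: at line 1 remove [rwvfd] add [dlaec,jkzel] -> 8 lines: ylqk dlaec jkzel yiknh mjpx whnnf wjb yxwjr
Hunk 2: at line 2 remove [yiknh,mjpx,whnnf] add [yhyfl,wksp,vvbt] -> 8 lines: ylqk dlaec jkzel yhyfl wksp vvbt wjb yxwjr
Hunk 3: at line 3 remove [yhyfl] add [efdz] -> 8 lines: ylqk dlaec jkzel efdz wksp vvbt wjb yxwjr
Hunk 4: at line 1 remove [jkzel,efdz] add [ffvg,gaum,nglq] -> 9 lines: ylqk dlaec ffvg gaum nglq wksp vvbt wjb yxwjr
Hunk 5: at line 2 remove [gaum,nglq] add [zbgj,jks] -> 9 lines: ylqk dlaec ffvg zbgj jks wksp vvbt wjb yxwjr
Hunk 6: at line 1 remove [dlaec] add [ulz] -> 9 lines: ylqk ulz ffvg zbgj jks wksp vvbt wjb yxwjr
Hunk 7: at line 4 remove [jks,wksp,vvbt] add [yvsnw,zgd] -> 8 lines: ylqk ulz ffvg zbgj yvsnw zgd wjb yxwjr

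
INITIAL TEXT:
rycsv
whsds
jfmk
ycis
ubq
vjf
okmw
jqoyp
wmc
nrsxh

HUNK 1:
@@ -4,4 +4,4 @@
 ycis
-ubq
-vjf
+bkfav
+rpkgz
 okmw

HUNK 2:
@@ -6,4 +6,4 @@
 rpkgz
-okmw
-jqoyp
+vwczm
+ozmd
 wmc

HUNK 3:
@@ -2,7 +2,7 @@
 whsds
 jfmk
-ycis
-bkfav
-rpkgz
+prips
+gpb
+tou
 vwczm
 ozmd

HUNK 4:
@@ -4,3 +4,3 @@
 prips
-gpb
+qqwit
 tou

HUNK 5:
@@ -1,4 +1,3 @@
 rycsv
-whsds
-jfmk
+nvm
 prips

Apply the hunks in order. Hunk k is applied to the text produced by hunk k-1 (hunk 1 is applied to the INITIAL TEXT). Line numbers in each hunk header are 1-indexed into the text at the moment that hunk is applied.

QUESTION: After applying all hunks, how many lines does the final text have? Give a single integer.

Answer: 9

Derivation:
Hunk 1: at line 4 remove [ubq,vjf] add [bkfav,rpkgz] -> 10 lines: rycsv whsds jfmk ycis bkfav rpkgz okmw jqoyp wmc nrsxh
Hunk 2: at line 6 remove [okmw,jqoyp] add [vwczm,ozmd] -> 10 lines: rycsv whsds jfmk ycis bkfav rpkgz vwczm ozmd wmc nrsxh
Hunk 3: at line 2 remove [ycis,bkfav,rpkgz] add [prips,gpb,tou] -> 10 lines: rycsv whsds jfmk prips gpb tou vwczm ozmd wmc nrsxh
Hunk 4: at line 4 remove [gpb] add [qqwit] -> 10 lines: rycsv whsds jfmk prips qqwit tou vwczm ozmd wmc nrsxh
Hunk 5: at line 1 remove [whsds,jfmk] add [nvm] -> 9 lines: rycsv nvm prips qqwit tou vwczm ozmd wmc nrsxh
Final line count: 9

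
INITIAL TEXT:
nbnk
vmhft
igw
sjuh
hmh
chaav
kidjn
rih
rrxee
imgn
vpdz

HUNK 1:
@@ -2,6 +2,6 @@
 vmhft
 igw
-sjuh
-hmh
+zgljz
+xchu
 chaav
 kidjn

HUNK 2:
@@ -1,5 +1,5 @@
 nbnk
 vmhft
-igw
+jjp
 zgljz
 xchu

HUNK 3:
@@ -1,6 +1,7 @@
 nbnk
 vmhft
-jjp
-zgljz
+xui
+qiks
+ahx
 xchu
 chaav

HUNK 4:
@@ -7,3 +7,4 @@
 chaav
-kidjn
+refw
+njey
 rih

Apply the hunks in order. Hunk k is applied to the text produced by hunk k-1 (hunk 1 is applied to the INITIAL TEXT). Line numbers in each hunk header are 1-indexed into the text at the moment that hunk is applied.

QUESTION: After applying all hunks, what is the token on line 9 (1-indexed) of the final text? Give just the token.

Hunk 1: at line 2 remove [sjuh,hmh] add [zgljz,xchu] -> 11 lines: nbnk vmhft igw zgljz xchu chaav kidjn rih rrxee imgn vpdz
Hunk 2: at line 1 remove [igw] add [jjp] -> 11 lines: nbnk vmhft jjp zgljz xchu chaav kidjn rih rrxee imgn vpdz
Hunk 3: at line 1 remove [jjp,zgljz] add [xui,qiks,ahx] -> 12 lines: nbnk vmhft xui qiks ahx xchu chaav kidjn rih rrxee imgn vpdz
Hunk 4: at line 7 remove [kidjn] add [refw,njey] -> 13 lines: nbnk vmhft xui qiks ahx xchu chaav refw njey rih rrxee imgn vpdz
Final line 9: njey

Answer: njey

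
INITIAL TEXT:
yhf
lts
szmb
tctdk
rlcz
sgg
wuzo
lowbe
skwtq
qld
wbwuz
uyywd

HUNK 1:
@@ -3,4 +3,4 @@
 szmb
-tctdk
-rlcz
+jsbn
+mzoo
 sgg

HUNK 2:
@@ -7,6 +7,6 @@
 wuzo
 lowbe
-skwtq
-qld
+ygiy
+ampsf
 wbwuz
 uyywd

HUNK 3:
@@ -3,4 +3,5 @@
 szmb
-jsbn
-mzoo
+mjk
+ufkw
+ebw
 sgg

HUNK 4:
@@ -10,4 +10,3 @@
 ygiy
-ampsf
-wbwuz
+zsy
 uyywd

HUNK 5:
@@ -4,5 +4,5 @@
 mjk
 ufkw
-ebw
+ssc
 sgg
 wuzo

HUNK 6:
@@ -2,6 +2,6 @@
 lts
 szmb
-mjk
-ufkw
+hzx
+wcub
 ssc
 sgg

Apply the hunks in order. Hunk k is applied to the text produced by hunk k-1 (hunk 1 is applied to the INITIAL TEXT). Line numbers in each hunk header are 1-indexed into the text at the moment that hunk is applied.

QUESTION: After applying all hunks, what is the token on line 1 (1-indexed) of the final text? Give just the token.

Hunk 1: at line 3 remove [tctdk,rlcz] add [jsbn,mzoo] -> 12 lines: yhf lts szmb jsbn mzoo sgg wuzo lowbe skwtq qld wbwuz uyywd
Hunk 2: at line 7 remove [skwtq,qld] add [ygiy,ampsf] -> 12 lines: yhf lts szmb jsbn mzoo sgg wuzo lowbe ygiy ampsf wbwuz uyywd
Hunk 3: at line 3 remove [jsbn,mzoo] add [mjk,ufkw,ebw] -> 13 lines: yhf lts szmb mjk ufkw ebw sgg wuzo lowbe ygiy ampsf wbwuz uyywd
Hunk 4: at line 10 remove [ampsf,wbwuz] add [zsy] -> 12 lines: yhf lts szmb mjk ufkw ebw sgg wuzo lowbe ygiy zsy uyywd
Hunk 5: at line 4 remove [ebw] add [ssc] -> 12 lines: yhf lts szmb mjk ufkw ssc sgg wuzo lowbe ygiy zsy uyywd
Hunk 6: at line 2 remove [mjk,ufkw] add [hzx,wcub] -> 12 lines: yhf lts szmb hzx wcub ssc sgg wuzo lowbe ygiy zsy uyywd
Final line 1: yhf

Answer: yhf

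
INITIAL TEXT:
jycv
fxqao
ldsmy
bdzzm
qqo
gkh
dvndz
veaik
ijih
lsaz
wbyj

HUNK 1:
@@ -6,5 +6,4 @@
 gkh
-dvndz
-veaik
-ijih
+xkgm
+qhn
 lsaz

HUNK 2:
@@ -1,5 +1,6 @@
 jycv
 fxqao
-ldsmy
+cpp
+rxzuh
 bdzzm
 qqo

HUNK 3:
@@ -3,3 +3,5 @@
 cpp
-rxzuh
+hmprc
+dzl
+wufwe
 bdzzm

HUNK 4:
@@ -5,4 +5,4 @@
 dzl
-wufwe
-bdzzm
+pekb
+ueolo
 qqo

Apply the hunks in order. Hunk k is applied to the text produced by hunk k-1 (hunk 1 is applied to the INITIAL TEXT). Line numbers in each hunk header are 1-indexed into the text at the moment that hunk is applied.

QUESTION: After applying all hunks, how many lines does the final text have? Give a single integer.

Hunk 1: at line 6 remove [dvndz,veaik,ijih] add [xkgm,qhn] -> 10 lines: jycv fxqao ldsmy bdzzm qqo gkh xkgm qhn lsaz wbyj
Hunk 2: at line 1 remove [ldsmy] add [cpp,rxzuh] -> 11 lines: jycv fxqao cpp rxzuh bdzzm qqo gkh xkgm qhn lsaz wbyj
Hunk 3: at line 3 remove [rxzuh] add [hmprc,dzl,wufwe] -> 13 lines: jycv fxqao cpp hmprc dzl wufwe bdzzm qqo gkh xkgm qhn lsaz wbyj
Hunk 4: at line 5 remove [wufwe,bdzzm] add [pekb,ueolo] -> 13 lines: jycv fxqao cpp hmprc dzl pekb ueolo qqo gkh xkgm qhn lsaz wbyj
Final line count: 13

Answer: 13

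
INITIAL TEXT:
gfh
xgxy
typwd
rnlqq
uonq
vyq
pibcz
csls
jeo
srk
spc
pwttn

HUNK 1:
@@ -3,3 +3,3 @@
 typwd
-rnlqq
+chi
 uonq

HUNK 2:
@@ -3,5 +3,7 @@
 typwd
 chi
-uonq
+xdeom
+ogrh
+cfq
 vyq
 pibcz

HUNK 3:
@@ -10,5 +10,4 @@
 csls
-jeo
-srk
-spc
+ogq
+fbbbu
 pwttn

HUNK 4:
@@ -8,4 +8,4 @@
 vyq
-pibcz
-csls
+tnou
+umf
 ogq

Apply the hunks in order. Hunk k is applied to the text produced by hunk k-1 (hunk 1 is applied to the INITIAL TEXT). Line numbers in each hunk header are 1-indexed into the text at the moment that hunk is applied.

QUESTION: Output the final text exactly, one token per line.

Answer: gfh
xgxy
typwd
chi
xdeom
ogrh
cfq
vyq
tnou
umf
ogq
fbbbu
pwttn

Derivation:
Hunk 1: at line 3 remove [rnlqq] add [chi] -> 12 lines: gfh xgxy typwd chi uonq vyq pibcz csls jeo srk spc pwttn
Hunk 2: at line 3 remove [uonq] add [xdeom,ogrh,cfq] -> 14 lines: gfh xgxy typwd chi xdeom ogrh cfq vyq pibcz csls jeo srk spc pwttn
Hunk 3: at line 10 remove [jeo,srk,spc] add [ogq,fbbbu] -> 13 lines: gfh xgxy typwd chi xdeom ogrh cfq vyq pibcz csls ogq fbbbu pwttn
Hunk 4: at line 8 remove [pibcz,csls] add [tnou,umf] -> 13 lines: gfh xgxy typwd chi xdeom ogrh cfq vyq tnou umf ogq fbbbu pwttn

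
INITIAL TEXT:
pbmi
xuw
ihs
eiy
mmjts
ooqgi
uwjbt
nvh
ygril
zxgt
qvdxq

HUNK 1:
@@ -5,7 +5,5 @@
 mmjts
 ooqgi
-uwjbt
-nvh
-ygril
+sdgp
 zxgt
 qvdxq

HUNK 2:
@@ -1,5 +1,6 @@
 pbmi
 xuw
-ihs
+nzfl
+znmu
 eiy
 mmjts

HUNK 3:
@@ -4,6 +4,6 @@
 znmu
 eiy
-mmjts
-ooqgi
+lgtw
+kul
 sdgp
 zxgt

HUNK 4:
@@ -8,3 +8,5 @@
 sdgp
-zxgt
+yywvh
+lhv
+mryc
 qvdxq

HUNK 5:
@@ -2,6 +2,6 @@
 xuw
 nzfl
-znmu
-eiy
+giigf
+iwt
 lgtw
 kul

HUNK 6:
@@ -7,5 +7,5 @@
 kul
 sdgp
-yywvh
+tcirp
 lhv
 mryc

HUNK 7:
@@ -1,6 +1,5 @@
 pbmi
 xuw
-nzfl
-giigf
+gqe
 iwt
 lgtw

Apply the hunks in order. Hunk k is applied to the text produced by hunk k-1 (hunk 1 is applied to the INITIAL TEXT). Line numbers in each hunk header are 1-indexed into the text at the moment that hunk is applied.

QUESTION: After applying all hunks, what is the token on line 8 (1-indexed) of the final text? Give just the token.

Answer: tcirp

Derivation:
Hunk 1: at line 5 remove [uwjbt,nvh,ygril] add [sdgp] -> 9 lines: pbmi xuw ihs eiy mmjts ooqgi sdgp zxgt qvdxq
Hunk 2: at line 1 remove [ihs] add [nzfl,znmu] -> 10 lines: pbmi xuw nzfl znmu eiy mmjts ooqgi sdgp zxgt qvdxq
Hunk 3: at line 4 remove [mmjts,ooqgi] add [lgtw,kul] -> 10 lines: pbmi xuw nzfl znmu eiy lgtw kul sdgp zxgt qvdxq
Hunk 4: at line 8 remove [zxgt] add [yywvh,lhv,mryc] -> 12 lines: pbmi xuw nzfl znmu eiy lgtw kul sdgp yywvh lhv mryc qvdxq
Hunk 5: at line 2 remove [znmu,eiy] add [giigf,iwt] -> 12 lines: pbmi xuw nzfl giigf iwt lgtw kul sdgp yywvh lhv mryc qvdxq
Hunk 6: at line 7 remove [yywvh] add [tcirp] -> 12 lines: pbmi xuw nzfl giigf iwt lgtw kul sdgp tcirp lhv mryc qvdxq
Hunk 7: at line 1 remove [nzfl,giigf] add [gqe] -> 11 lines: pbmi xuw gqe iwt lgtw kul sdgp tcirp lhv mryc qvdxq
Final line 8: tcirp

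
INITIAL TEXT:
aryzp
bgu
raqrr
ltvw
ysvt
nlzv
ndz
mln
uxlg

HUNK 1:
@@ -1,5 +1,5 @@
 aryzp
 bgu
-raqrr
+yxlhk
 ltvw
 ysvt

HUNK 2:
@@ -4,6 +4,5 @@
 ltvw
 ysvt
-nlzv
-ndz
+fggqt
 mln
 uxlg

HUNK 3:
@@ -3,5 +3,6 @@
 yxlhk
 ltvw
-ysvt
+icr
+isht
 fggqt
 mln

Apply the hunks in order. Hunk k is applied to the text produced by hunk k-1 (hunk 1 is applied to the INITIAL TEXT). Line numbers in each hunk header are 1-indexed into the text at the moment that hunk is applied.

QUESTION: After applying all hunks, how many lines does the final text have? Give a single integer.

Answer: 9

Derivation:
Hunk 1: at line 1 remove [raqrr] add [yxlhk] -> 9 lines: aryzp bgu yxlhk ltvw ysvt nlzv ndz mln uxlg
Hunk 2: at line 4 remove [nlzv,ndz] add [fggqt] -> 8 lines: aryzp bgu yxlhk ltvw ysvt fggqt mln uxlg
Hunk 3: at line 3 remove [ysvt] add [icr,isht] -> 9 lines: aryzp bgu yxlhk ltvw icr isht fggqt mln uxlg
Final line count: 9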